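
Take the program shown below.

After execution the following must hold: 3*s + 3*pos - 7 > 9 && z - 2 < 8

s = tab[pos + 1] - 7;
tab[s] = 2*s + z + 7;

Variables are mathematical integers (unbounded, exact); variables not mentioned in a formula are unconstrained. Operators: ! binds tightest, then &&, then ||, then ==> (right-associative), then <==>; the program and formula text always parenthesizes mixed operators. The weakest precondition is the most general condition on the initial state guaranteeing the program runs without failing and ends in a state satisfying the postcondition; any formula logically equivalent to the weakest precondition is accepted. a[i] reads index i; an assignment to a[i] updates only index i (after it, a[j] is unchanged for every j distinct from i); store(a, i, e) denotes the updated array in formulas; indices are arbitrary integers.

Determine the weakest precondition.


Working backward. After the program, the postcondition 3*s + 3*pos - 7 > 9 && z - 2 < 8 must hold; in canonical form it is 3*pos + 3*s > 16 && z < 10.
Before tab[s] := 2*s + z + 7: 3*pos + 3*s > 16 && z < 10
Before s := tab[pos + 1] - 7: 3*tab[pos + 1] + 3*pos > 37 && z < 10
Answer: WP = 3*tab[pos + 1] + 3*pos > 37 && z < 10


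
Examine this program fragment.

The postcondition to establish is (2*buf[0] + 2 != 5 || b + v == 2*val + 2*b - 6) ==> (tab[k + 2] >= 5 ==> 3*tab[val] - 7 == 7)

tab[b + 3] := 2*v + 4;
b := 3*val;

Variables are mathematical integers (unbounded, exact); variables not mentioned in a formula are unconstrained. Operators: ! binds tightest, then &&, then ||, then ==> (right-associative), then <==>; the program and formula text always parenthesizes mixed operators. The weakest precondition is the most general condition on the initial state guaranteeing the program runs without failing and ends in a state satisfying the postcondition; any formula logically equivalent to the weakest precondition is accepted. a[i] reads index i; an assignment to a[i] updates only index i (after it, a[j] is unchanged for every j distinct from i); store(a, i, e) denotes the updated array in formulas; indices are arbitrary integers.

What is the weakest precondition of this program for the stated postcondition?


Working backward. After the program, the postcondition (2*buf[0] + 2 != 5 || b + v == 2*val + 2*b - 6) ==> (tab[k + 2] >= 5 ==> 3*tab[val] - 7 == 7) must hold; in canonical form it is (2*buf[0] != 3 || v == b + 2*val - 6) ==> (tab[k + 2] >= 5 ==> 3*tab[val] == 14).
Before b := 3*val: (2*buf[0] != 3 || v == 5*val - 6) ==> (tab[k + 2] >= 5 ==> 3*tab[val] == 14)
Before tab[b + 3] := 2*v + 4: (2*buf[0] != 3 || v == 5*val - 6) ==> (store(tab, b + 3, 2*v + 4)[k + 2] >= 5 ==> 3*store(tab, b + 3, 2*v + 4)[val] == 14)
Answer: WP = (2*buf[0] != 3 || v == 5*val - 6) ==> (store(tab, b + 3, 2*v + 4)[k + 2] >= 5 ==> 3*store(tab, b + 3, 2*v + 4)[val] == 14)


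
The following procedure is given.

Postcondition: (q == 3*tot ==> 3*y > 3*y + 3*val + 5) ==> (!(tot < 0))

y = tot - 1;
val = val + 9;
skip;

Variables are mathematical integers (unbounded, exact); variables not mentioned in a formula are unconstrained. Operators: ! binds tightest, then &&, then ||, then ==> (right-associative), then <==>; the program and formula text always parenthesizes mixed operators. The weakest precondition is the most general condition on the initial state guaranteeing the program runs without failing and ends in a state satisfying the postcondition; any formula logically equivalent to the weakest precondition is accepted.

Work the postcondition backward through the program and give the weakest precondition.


Working backward. After the program, the postcondition (q == 3*tot ==> 3*y > 3*y + 3*val + 5) ==> (!(tot < 0)) must hold; in canonical form it is (q == 3*tot ==> 3*val < -5) ==> (!(tot < 0)).
Before skip: (q == 3*tot ==> 3*val < -5) ==> (!(tot < 0))
Before val := val + 9: (q == 3*tot ==> 3*val < -32) ==> (!(tot < 0))
Before y := tot - 1: (q == 3*tot ==> 3*val < -32) ==> (!(tot < 0))
Answer: WP = (q == 3*tot ==> 3*val < -32) ==> (!(tot < 0))


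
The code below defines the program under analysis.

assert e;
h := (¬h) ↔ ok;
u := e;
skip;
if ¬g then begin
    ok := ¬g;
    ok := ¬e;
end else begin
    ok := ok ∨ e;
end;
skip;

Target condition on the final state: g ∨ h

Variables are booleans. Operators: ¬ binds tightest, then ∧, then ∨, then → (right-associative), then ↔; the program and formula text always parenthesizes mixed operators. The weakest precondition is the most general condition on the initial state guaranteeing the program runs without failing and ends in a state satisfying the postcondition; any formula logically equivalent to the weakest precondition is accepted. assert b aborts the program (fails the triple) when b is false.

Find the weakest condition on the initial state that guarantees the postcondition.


Working backward. After the program, g ∨ h must hold.
Before skip: g ∨ h
Then branch requires g ∨ h; else branch requires g ∨ h.
Before the if: ((¬g) → (g ∨ h)) ∧ (g → (g ∨ h))
Before skip: ((¬g) → (g ∨ h)) ∧ (g → (g ∨ h))
Before u := e: ((¬g) → (g ∨ h)) ∧ (g → (g ∨ h))
Before h := (¬h) ↔ ok: ((¬g) → (g ∨ ((¬h) ↔ ok))) ∧ (g → (g ∨ ((¬h) ↔ ok)))
Before assert e: e ∧ ((¬g) → (g ∨ ((¬h) ↔ ok))) ∧ (g → (g ∨ ((¬h) ↔ ok)))
Answer: WP = e ∧ ((¬g) → (g ∨ ((¬h) ↔ ok))) ∧ (g → (g ∨ ((¬h) ↔ ok)))


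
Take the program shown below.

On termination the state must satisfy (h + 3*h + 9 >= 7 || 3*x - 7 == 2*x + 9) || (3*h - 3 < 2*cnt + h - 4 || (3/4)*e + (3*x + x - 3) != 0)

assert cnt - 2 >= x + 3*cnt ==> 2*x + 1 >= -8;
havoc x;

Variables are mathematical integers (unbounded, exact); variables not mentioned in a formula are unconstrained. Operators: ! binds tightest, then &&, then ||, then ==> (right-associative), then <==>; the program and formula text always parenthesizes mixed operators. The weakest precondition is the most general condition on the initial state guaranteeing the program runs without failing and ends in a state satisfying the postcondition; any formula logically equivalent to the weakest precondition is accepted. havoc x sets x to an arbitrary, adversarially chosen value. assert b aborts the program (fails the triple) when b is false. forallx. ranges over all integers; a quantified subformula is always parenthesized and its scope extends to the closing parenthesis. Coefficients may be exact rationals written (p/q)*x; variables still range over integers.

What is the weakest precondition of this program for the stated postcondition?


Working backward. After the program, the postcondition (h + 3*h + 9 >= 7 || 3*x - 7 == 2*x + 9) || (3*h - 3 < 2*cnt + h - 4 || (3/4)*e + (3*x + x - 3) != 0) must hold; in canonical form it is 4*h >= -2 || x == 16 || 2*h < 2*cnt - 1 || (3/4)*e + 4*x != 3.
Before havoc x: forall x_1. (4*h >= -2 || x_1 == 16 || 2*h < 2*cnt - 1 || (3/4)*e + 4*x_1 != 3)
Before assert cnt - 2 >= x + 3*cnt ==> 2*x + 1 >= -8: (2*cnt + x <= -2 ==> 2*x >= -9) && (forall x_1. (4*h >= -2 || x_1 == 16 || 2*h < 2*cnt - 1 || (3/4)*e + 4*x_1 != 3))
Answer: WP = (2*cnt + x <= -2 ==> 2*x >= -9) && (forall x_1. (4*h >= -2 || x_1 == 16 || 2*h < 2*cnt - 1 || (3/4)*e + 4*x_1 != 3))


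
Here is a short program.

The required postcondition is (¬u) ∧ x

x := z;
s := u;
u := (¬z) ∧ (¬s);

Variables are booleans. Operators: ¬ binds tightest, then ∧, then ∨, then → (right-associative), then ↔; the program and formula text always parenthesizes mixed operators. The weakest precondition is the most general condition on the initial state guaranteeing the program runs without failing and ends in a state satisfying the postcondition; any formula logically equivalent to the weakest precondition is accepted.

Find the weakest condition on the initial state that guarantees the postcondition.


Working backward. After the program, (¬u) ∧ x must hold.
Before u := (¬z) ∧ (¬s): (¬((¬z) ∧ (¬s))) ∧ x
Before s := u: (¬((¬z) ∧ (¬u))) ∧ x
Before x := z: (¬((¬z) ∧ (¬u))) ∧ z
Answer: WP = (¬((¬z) ∧ (¬u))) ∧ z


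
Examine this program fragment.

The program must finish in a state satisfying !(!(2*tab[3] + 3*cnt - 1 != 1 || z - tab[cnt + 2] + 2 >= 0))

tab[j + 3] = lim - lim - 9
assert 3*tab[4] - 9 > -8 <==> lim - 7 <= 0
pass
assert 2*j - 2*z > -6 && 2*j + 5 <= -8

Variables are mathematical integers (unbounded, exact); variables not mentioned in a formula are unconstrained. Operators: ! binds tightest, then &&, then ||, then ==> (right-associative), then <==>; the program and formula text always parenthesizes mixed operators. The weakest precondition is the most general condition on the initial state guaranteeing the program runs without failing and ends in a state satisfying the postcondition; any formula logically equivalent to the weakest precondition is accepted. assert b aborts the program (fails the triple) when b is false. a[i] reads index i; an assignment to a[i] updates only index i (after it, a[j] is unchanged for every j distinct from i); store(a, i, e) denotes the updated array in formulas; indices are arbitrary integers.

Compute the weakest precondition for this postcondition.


Working backward. After the program, the postcondition !(!(2*tab[3] + 3*cnt - 1 != 1 || z - tab[cnt + 2] + 2 >= 0)) must hold; in canonical form it is 2*tab[3] + 3*cnt != 2 || z >= tab[cnt + 2] - 2.
Before assert 2*j - 2*z > -6 && 2*j + 5 <= -8: 2*j > 2*z - 6 && 2*j <= -13 && (2*tab[3] + 3*cnt != 2 || z >= tab[cnt + 2] - 2)
Before skip: 2*j > 2*z - 6 && 2*j <= -13 && (2*tab[3] + 3*cnt != 2 || z >= tab[cnt + 2] - 2)
Before assert 3*tab[4] - 9 > -8 <==> lim - 7 <= 0: (3*tab[4] > 1 <==> lim <= 7) && 2*j > 2*z - 6 && 2*j <= -13 && (2*tab[3] + 3*cnt != 2 || z >= tab[cnt + 2] - 2)
Before tab[j + 3] := lim - lim - 9: (3*store(tab, j + 3, -9)[4] > 1 <==> lim <= 7) && 2*j > 2*z - 6 && 2*j <= -13 && (2*store(tab, j + 3, -9)[3] + 3*cnt != 2 || z >= store(tab, j + 3, -9)[cnt + 2] - 2)
Answer: WP = (3*store(tab, j + 3, -9)[4] > 1 <==> lim <= 7) && 2*j > 2*z - 6 && 2*j <= -13 && (2*store(tab, j + 3, -9)[3] + 3*cnt != 2 || z >= store(tab, j + 3, -9)[cnt + 2] - 2)


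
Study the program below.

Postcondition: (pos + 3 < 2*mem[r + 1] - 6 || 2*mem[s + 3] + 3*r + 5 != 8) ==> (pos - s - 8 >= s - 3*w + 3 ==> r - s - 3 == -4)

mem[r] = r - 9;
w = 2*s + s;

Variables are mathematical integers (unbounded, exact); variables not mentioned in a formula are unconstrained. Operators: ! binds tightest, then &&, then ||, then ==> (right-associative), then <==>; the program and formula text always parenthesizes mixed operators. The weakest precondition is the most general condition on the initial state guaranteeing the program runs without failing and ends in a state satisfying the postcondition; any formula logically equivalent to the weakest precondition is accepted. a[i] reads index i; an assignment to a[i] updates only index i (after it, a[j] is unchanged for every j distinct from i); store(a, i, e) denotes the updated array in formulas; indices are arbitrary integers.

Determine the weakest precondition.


Working backward. After the program, the postcondition (pos + 3 < 2*mem[r + 1] - 6 || 2*mem[s + 3] + 3*r + 5 != 8) ==> (pos - s - 8 >= s - 3*w + 3 ==> r - s - 3 == -4) must hold; in canonical form it is (pos < 2*mem[r + 1] - 9 || 2*mem[s + 3] + 3*r != 3) ==> (pos + 3*w >= 2*s + 11 ==> r == s - 1).
Before w := 2*s + s: (pos < 2*mem[r + 1] - 9 || 2*mem[s + 3] + 3*r != 3) ==> (pos + 7*s >= 11 ==> r == s - 1)
Before mem[r] := r - 9: (pos < 2*store(mem, r, r - 9)[r + 1] - 9 || 2*store(mem, r, r - 9)[s + 3] + 3*r != 3) ==> (pos + 7*s >= 11 ==> r == s - 1)
Answer: WP = (pos < 2*store(mem, r, r - 9)[r + 1] - 9 || 2*store(mem, r, r - 9)[s + 3] + 3*r != 3) ==> (pos + 7*s >= 11 ==> r == s - 1)


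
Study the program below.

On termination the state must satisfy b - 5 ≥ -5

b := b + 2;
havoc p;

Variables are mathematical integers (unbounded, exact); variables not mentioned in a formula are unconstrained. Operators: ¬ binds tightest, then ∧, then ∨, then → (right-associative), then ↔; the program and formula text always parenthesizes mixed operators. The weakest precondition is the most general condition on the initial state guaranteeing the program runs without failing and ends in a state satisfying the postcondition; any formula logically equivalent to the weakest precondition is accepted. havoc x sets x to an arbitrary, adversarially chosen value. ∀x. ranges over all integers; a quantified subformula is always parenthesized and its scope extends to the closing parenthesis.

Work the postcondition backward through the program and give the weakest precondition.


Working backward. After the program, the postcondition b - 5 ≥ -5 must hold; in canonical form it is b ≥ 0.
Before havoc p: b ≥ 0
Before b := b + 2: b ≥ -2
Answer: WP = b ≥ -2


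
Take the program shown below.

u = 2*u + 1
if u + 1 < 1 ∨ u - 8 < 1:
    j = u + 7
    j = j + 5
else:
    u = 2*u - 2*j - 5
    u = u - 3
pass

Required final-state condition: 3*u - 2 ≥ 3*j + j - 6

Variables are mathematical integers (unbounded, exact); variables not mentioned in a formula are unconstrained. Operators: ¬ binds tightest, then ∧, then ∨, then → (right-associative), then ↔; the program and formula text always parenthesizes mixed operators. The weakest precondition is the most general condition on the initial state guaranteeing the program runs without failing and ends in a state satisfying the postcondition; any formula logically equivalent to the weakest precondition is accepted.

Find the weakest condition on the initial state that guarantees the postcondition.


Working backward. After the program, the postcondition 3*u - 2 ≥ 3*j + j - 6 must hold; in canonical form it is 3*u ≥ 4*j - 4.
Before skip: 3*u ≥ 4*j - 4
Then branch requires u ≤ -44; else branch requires 6*u ≥ 10*j + 20.
Before the if: ((u < 0 ∨ u < 9) → u ≤ -44) ∧ ((¬(u < 0 ∨ u < 9)) → 6*u ≥ 10*j + 20)
Before u := 2*u + 1: ((2*u < -1 ∨ 2*u < 8) → 2*u ≤ -45) ∧ ((¬(2*u < -1 ∨ 2*u < 8)) → 12*u ≥ 10*j + 14)
Answer: WP = ((2*u < -1 ∨ 2*u < 8) → 2*u ≤ -45) ∧ ((¬(2*u < -1 ∨ 2*u < 8)) → 12*u ≥ 10*j + 14)


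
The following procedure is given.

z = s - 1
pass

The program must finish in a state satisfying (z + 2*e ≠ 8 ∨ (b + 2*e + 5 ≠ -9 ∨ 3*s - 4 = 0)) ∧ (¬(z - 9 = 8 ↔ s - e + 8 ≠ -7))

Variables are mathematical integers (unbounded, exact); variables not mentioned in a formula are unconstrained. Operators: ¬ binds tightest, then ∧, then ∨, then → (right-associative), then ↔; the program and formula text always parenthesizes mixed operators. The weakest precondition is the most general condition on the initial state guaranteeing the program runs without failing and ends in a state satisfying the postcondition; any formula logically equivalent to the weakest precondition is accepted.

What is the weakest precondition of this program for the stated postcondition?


Working backward. After the program, the postcondition (z + 2*e ≠ 8 ∨ (b + 2*e + 5 ≠ -9 ∨ 3*s - 4 = 0)) ∧ (¬(z - 9 = 8 ↔ s - e + 8 ≠ -7)) must hold; in canonical form it is (2*e + z ≠ 8 ∨ b + 2*e ≠ -14 ∨ 3*s = 4) ∧ (¬(z = 17 ↔ s ≠ e - 15)).
Before skip: (2*e + z ≠ 8 ∨ b + 2*e ≠ -14 ∨ 3*s = 4) ∧ (¬(z = 17 ↔ s ≠ e - 15))
Before z := s - 1: (2*e + s ≠ 9 ∨ b + 2*e ≠ -14 ∨ 3*s = 4) ∧ (¬(s = 18 ↔ s ≠ e - 15))
Answer: WP = (2*e + s ≠ 9 ∨ b + 2*e ≠ -14 ∨ 3*s = 4) ∧ (¬(s = 18 ↔ s ≠ e - 15))


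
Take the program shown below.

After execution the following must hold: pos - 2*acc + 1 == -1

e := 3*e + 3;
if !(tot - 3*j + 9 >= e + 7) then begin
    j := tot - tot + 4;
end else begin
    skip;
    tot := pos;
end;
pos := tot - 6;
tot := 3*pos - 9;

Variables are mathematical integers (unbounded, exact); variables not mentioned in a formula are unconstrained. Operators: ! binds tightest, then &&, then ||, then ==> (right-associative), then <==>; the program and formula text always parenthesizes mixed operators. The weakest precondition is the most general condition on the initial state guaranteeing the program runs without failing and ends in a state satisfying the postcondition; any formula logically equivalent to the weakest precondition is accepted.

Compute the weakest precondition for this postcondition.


Working backward. After the program, the postcondition pos - 2*acc + 1 == -1 must hold; in canonical form it is pos == 2*acc - 2.
Before tot := 3*pos - 9: pos == 2*acc - 2
Before pos := tot - 6: tot == 2*acc + 4
Then branch requires tot == 2*acc + 4; else branch requires pos == 2*acc + 4.
Before the if: ((!(tot >= e + 3*j - 2)) ==> tot == 2*acc + 4) && (tot >= e + 3*j - 2 ==> pos == 2*acc + 4)
Before e := 3*e + 3: ((!(tot >= 3*e + 3*j + 1)) ==> tot == 2*acc + 4) && (tot >= 3*e + 3*j + 1 ==> pos == 2*acc + 4)
Answer: WP = ((!(tot >= 3*e + 3*j + 1)) ==> tot == 2*acc + 4) && (tot >= 3*e + 3*j + 1 ==> pos == 2*acc + 4)


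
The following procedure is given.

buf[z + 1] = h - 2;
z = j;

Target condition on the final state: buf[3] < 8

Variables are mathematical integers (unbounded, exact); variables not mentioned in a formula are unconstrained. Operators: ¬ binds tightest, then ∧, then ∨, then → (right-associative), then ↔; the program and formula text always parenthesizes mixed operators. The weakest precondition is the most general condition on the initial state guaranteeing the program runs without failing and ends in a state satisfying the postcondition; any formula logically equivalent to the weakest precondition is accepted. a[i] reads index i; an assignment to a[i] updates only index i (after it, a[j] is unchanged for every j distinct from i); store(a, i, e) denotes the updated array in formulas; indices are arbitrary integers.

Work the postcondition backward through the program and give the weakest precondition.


Working backward. After the program, buf[3] < 8 must hold.
Before z := j: buf[3] < 8
Before buf[z + 1] := h - 2: store(buf, z + 1, h - 2)[3] < 8
Answer: WP = store(buf, z + 1, h - 2)[3] < 8


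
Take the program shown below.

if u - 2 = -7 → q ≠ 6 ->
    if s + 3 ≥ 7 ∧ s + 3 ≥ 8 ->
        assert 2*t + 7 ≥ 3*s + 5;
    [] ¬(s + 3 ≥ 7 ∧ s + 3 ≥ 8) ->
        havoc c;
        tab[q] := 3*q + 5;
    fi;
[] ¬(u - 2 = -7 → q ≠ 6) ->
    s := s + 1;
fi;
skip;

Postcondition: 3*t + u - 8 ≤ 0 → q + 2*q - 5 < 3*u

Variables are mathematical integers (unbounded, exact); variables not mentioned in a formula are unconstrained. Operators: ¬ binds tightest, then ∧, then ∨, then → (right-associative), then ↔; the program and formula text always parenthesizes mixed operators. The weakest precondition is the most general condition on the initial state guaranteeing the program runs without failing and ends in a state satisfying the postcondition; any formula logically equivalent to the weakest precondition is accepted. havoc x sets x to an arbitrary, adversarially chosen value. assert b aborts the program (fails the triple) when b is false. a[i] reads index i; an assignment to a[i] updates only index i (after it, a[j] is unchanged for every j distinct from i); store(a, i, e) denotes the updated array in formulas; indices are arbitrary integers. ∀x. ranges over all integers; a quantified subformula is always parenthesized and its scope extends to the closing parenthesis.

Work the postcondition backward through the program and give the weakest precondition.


Working backward. After the program, the postcondition 3*t + u - 8 ≤ 0 → q + 2*q - 5 < 3*u must hold; in canonical form it is 3*t + u ≤ 8 → 3*q < 3*u + 5.
Before skip: 3*t + u ≤ 8 → 3*q < 3*u + 5
Then branch requires ((s ≥ 4 ∧ s ≥ 5) → (2*t ≥ 3*s - 2 ∧ (3*t + u ≤ 8 → 3*q < 3*u + 5))) ∧ ((¬(s ≥ 4 ∧ s ≥ 5)) → (3*t + u ≤ 8 → 3*q < 3*u + 5)); else branch requires 3*t + u ≤ 8 → 3*q < 3*u + 5.
Before the if: ((u = -5 → q ≠ 6) → (((s ≥ 4 ∧ s ≥ 5) → (2*t ≥ 3*s - 2 ∧ (3*t + u ≤ 8 → 3*q < 3*u + 5))) ∧ ((¬(s ≥ 4 ∧ s ≥ 5)) → (3*t + u ≤ 8 → 3*q < 3*u + 5)))) ∧ ((¬(u = -5 → q ≠ 6)) → (3*t + u ≤ 8 → 3*q < 3*u + 5))
Answer: WP = ((u = -5 → q ≠ 6) → (((s ≥ 4 ∧ s ≥ 5) → (2*t ≥ 3*s - 2 ∧ (3*t + u ≤ 8 → 3*q < 3*u + 5))) ∧ ((¬(s ≥ 4 ∧ s ≥ 5)) → (3*t + u ≤ 8 → 3*q < 3*u + 5)))) ∧ ((¬(u = -5 → q ≠ 6)) → (3*t + u ≤ 8 → 3*q < 3*u + 5))


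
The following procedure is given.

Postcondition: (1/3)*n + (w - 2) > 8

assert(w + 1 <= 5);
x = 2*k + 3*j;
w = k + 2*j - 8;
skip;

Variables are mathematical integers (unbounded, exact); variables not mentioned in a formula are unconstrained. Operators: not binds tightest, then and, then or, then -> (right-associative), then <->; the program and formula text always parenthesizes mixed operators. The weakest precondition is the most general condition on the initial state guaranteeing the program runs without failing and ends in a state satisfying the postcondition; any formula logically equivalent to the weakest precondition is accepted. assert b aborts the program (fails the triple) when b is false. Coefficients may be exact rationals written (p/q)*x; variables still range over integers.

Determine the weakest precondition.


Working backward. After the program, the postcondition (1/3)*n + (w - 2) > 8 must hold; in canonical form it is (1/3)*n + w > 10.
Before skip: (1/3)*n + w > 10
Before w := k + 2*j - 8: 2*j + k + (1/3)*n > 18
Before x := 2*k + 3*j: 2*j + k + (1/3)*n > 18
Before assert w + 1 <= 5: w <= 4 and 2*j + k + (1/3)*n > 18
Answer: WP = w <= 4 and 2*j + k + (1/3)*n > 18


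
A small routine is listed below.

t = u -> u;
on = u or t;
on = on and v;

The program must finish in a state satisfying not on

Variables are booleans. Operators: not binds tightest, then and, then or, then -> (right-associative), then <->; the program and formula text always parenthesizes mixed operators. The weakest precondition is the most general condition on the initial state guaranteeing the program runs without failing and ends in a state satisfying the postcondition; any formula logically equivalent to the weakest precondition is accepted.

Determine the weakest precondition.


Working backward. After the program, not on must hold.
Before on := on and v: not (on and v)
Before on := u or t: not ((u or t) and v)
Before t := u -> u: not v
Answer: WP = not v


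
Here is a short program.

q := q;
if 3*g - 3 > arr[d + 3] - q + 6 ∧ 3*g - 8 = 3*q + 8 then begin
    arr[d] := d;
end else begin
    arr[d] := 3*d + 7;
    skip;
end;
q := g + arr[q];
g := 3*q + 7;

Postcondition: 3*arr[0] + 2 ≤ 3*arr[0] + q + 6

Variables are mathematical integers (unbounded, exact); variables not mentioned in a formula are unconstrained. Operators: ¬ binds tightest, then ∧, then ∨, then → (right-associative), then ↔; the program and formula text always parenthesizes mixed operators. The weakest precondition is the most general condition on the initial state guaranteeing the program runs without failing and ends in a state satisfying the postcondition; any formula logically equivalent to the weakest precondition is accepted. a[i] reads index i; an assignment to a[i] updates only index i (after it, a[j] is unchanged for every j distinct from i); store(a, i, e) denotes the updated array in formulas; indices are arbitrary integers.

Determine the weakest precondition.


Working backward. After the program, the postcondition 3*arr[0] + 2 ≤ 3*arr[0] + q + 6 must hold; in canonical form it is q ≥ -4.
Before g := 3*q + 7: q ≥ -4
Before q := g + arr[q]: arr[q] + g ≥ -4
Then branch requires store(arr, d, d)[q] + g ≥ -4; else branch requires store(arr, d, 3*d + 7)[q] + g ≥ -4.
Before the if: ((3*g + q > arr[d + 3] + 9 ∧ 3*g = 3*q + 16) → store(arr, d, d)[q] + g ≥ -4) ∧ ((¬(3*g + q > arr[d + 3] + 9 ∧ 3*g = 3*q + 16)) → store(arr, d, 3*d + 7)[q] + g ≥ -4)
Before q := q: ((3*g + q > arr[d + 3] + 9 ∧ 3*g = 3*q + 16) → store(arr, d, d)[q] + g ≥ -4) ∧ ((¬(3*g + q > arr[d + 3] + 9 ∧ 3*g = 3*q + 16)) → store(arr, d, 3*d + 7)[q] + g ≥ -4)
Answer: WP = ((3*g + q > arr[d + 3] + 9 ∧ 3*g = 3*q + 16) → store(arr, d, d)[q] + g ≥ -4) ∧ ((¬(3*g + q > arr[d + 3] + 9 ∧ 3*g = 3*q + 16)) → store(arr, d, 3*d + 7)[q] + g ≥ -4)


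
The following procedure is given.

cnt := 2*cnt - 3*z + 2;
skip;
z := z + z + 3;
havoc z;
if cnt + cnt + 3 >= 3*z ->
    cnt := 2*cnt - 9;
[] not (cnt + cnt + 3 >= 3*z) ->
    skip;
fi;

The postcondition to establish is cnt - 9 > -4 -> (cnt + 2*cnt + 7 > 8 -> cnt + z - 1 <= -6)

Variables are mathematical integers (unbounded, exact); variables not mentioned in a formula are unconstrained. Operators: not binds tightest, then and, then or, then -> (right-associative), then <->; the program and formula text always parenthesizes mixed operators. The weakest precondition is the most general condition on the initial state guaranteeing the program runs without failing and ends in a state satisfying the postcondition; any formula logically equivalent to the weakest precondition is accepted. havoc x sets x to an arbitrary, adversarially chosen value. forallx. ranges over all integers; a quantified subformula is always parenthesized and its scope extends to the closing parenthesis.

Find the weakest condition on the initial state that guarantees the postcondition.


Working backward. After the program, the postcondition cnt - 9 > -4 -> (cnt + 2*cnt + 7 > 8 -> cnt + z - 1 <= -6) must hold; in canonical form it is cnt > 5 -> (3*cnt > 1 -> cnt + z <= -5).
Then branch requires 2*cnt > 14 -> (6*cnt > 28 -> 2*cnt + z <= 4); else branch requires cnt > 5 -> (3*cnt > 1 -> cnt + z <= -5).
Before the if: (2*cnt >= 3*z - 3 -> (2*cnt > 14 -> (6*cnt > 28 -> 2*cnt + z <= 4))) and ((not (2*cnt >= 3*z - 3)) -> (cnt > 5 -> (3*cnt > 1 -> cnt + z <= -5)))
Before havoc z: forall z_1. ((2*cnt >= 3*z_1 - 3 -> (2*cnt > 14 -> (6*cnt > 28 -> 2*cnt + z_1 <= 4))) and ((not (2*cnt >= 3*z_1 - 3)) -> (cnt > 5 -> (3*cnt > 1 -> cnt + z_1 <= -5))))
Before z := z + z + 3: forall z_1. ((2*cnt >= 3*z_1 - 3 -> (2*cnt > 14 -> (6*cnt > 28 -> 2*cnt + z_1 <= 4))) and ((not (2*cnt >= 3*z_1 - 3)) -> (cnt > 5 -> (3*cnt > 1 -> cnt + z_1 <= -5))))
Before skip: forall z_1. ((2*cnt >= 3*z_1 - 3 -> (2*cnt > 14 -> (6*cnt > 28 -> 2*cnt + z_1 <= 4))) and ((not (2*cnt >= 3*z_1 - 3)) -> (cnt > 5 -> (3*cnt > 1 -> cnt + z_1 <= -5))))
Before cnt := 2*cnt - 3*z + 2: forall z_1. ((4*cnt >= 6*z + 3*z_1 - 7 -> (4*cnt > 6*z + 10 -> (12*cnt > 18*z + 16 -> 4*cnt + z_1 <= 6*z))) and ((not (4*cnt >= 6*z + 3*z_1 - 7)) -> (2*cnt > 3*z + 3 -> (6*cnt > 9*z - 5 -> 2*cnt + z_1 <= 3*z - 7))))
Answer: WP = forall z_1. ((4*cnt >= 6*z + 3*z_1 - 7 -> (4*cnt > 6*z + 10 -> (12*cnt > 18*z + 16 -> 4*cnt + z_1 <= 6*z))) and ((not (4*cnt >= 6*z + 3*z_1 - 7)) -> (2*cnt > 3*z + 3 -> (6*cnt > 9*z - 5 -> 2*cnt + z_1 <= 3*z - 7))))


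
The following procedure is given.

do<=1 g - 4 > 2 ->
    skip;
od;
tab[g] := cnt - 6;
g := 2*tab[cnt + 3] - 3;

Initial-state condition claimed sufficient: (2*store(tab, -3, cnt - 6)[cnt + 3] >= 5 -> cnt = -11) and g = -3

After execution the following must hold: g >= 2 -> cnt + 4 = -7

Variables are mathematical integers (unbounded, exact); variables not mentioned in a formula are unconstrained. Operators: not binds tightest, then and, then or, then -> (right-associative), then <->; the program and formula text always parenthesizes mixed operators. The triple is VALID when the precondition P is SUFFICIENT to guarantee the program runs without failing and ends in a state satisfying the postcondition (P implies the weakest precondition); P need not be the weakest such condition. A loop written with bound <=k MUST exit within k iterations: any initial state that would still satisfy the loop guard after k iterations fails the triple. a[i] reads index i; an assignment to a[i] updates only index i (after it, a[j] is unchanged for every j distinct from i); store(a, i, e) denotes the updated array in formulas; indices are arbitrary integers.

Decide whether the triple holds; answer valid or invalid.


Working backward. After the program, the postcondition g >= 2 -> cnt + 4 = -7 must hold; in canonical form it is g >= 2 -> cnt = -11.
Before g := 2*tab[cnt + 3] - 3: 2*tab[cnt + 3] >= 5 -> cnt = -11
Before tab[g] := cnt - 6: 2*store(tab, g, cnt - 6)[cnt + 3] >= 5 -> cnt = -11
Before the loop (bound <=1), unroll the exhaustion recursion (WP_0 = exit-now case; WP_j = one more guarded iteration, up to j = 1):
  WP_0: (not (g > 6)) and (2*store(tab, g, cnt - 6)[cnt + 3] >= 5 -> cnt = -11)
  WP_1: (g > 6 -> ((not (g > 6)) and (2*store(tab, g, cnt - 6)[cnt + 3] >= 5 -> cnt = -11))) and ((not (g > 6)) -> (2*store(tab, g, cnt - 6)[cnt + 3] >= 5 -> cnt = -11))
So before the loop: (g > 6 -> ((not (g > 6)) and (2*store(tab, g, cnt - 6)[cnt + 3] >= 5 -> cnt = -11))) and ((not (g > 6)) -> (2*store(tab, g, cnt - 6)[cnt + 3] >= 5 -> cnt = -11))
The weakest precondition is (g > 6 -> ((not (g > 6)) and (2*store(tab, g, cnt - 6)[cnt + 3] >= 5 -> cnt = -11))) and ((not (g > 6)) -> (2*store(tab, g, cnt - 6)[cnt + 3] >= 5 -> cnt = -11)).
Check whether (2*store(tab, -3, cnt - 6)[cnt + 3] >= 5 -> cnt = -11) and g = -3 implies it.
Every state satisfying the precondition satisfies the weakest precondition: the implication holds.
Answer: valid


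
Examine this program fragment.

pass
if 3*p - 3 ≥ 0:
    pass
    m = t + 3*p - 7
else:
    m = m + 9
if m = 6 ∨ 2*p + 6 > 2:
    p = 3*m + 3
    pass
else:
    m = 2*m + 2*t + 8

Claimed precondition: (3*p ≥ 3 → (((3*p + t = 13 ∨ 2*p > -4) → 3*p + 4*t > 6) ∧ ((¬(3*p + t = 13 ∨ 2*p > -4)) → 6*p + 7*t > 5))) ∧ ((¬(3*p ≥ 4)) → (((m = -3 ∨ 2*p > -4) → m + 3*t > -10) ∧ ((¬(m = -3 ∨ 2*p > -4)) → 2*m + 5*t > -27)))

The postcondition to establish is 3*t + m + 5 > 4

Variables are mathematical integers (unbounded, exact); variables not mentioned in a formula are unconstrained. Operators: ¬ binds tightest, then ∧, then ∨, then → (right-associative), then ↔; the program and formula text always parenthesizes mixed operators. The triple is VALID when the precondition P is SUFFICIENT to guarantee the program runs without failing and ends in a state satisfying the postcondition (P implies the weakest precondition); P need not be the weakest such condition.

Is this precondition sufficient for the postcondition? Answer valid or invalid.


Working backward. After the program, the postcondition 3*t + m + 5 > 4 must hold; in canonical form it is m + 3*t > -1.
Then branch requires m + 3*t > -1; else branch requires 2*m + 5*t > -9.
Before the if: ((m = 6 ∨ 2*p > -4) → m + 3*t > -1) ∧ ((¬(m = 6 ∨ 2*p > -4)) → 2*m + 5*t > -9)
Then branch requires ((3*p + t = 13 ∨ 2*p > -4) → 3*p + 4*t > 6) ∧ ((¬(3*p + t = 13 ∨ 2*p > -4)) → 6*p + 7*t > 5); else branch requires ((m = -3 ∨ 2*p > -4) → m + 3*t > -10) ∧ ((¬(m = -3 ∨ 2*p > -4)) → 2*m + 5*t > -27).
Before the if: (3*p ≥ 3 → (((3*p + t = 13 ∨ 2*p > -4) → 3*p + 4*t > 6) ∧ ((¬(3*p + t = 13 ∨ 2*p > -4)) → 6*p + 7*t > 5))) ∧ ((¬(3*p ≥ 3)) → (((m = -3 ∨ 2*p > -4) → m + 3*t > -10) ∧ ((¬(m = -3 ∨ 2*p > -4)) → 2*m + 5*t > -27)))
Before skip: (3*p ≥ 3 → (((3*p + t = 13 ∨ 2*p > -4) → 3*p + 4*t > 6) ∧ ((¬(3*p + t = 13 ∨ 2*p > -4)) → 6*p + 7*t > 5))) ∧ ((¬(3*p ≥ 3)) → (((m = -3 ∨ 2*p > -4) → m + 3*t > -10) ∧ ((¬(m = -3 ∨ 2*p > -4)) → 2*m + 5*t > -27)))
The weakest precondition is (3*p ≥ 3 → (((3*p + t = 13 ∨ 2*p > -4) → 3*p + 4*t > 6) ∧ ((¬(3*p + t = 13 ∨ 2*p > -4)) → 6*p + 7*t > 5))) ∧ ((¬(3*p ≥ 3)) → (((m = -3 ∨ 2*p > -4) → m + 3*t > -10) ∧ ((¬(m = -3 ∨ 2*p > -4)) → 2*m + 5*t > -27))).
Check whether (3*p ≥ 3 → (((3*p + t = 13 ∨ 2*p > -4) → 3*p + 4*t > 6) ∧ ((¬(3*p + t = 13 ∨ 2*p > -4)) → 6*p + 7*t > 5))) ∧ ((¬(3*p ≥ 4)) → (((m = -3 ∨ 2*p > -4) → m + 3*t > -10) ∧ ((¬(m = -3 ∨ 2*p > -4)) → 2*m + 5*t > -27))) implies it.
Every state satisfying the precondition satisfies the weakest precondition: the implication holds.
Answer: valid


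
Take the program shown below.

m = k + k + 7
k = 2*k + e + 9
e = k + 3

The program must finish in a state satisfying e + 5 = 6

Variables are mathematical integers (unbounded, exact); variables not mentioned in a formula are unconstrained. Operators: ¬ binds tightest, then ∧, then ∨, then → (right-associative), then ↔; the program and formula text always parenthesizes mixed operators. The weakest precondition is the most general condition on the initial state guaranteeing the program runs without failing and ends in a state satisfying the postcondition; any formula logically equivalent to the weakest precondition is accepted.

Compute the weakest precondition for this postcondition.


Working backward. After the program, the postcondition e + 5 = 6 must hold; in canonical form it is e = 1.
Before e := k + 3: k = -2
Before k := 2*k + e + 9: e + 2*k = -11
Before m := k + k + 7: e + 2*k = -11
Answer: WP = e + 2*k = -11


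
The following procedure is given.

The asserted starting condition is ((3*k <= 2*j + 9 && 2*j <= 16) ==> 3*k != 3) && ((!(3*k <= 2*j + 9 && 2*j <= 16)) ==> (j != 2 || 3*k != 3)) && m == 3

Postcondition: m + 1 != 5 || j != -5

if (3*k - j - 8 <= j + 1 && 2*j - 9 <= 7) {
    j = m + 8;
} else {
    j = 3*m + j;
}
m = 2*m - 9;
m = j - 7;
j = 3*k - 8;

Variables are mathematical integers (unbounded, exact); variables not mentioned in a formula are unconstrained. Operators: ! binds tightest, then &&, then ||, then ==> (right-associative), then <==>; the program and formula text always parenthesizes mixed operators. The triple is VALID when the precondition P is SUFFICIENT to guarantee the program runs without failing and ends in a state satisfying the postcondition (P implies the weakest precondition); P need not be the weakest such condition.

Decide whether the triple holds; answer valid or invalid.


Working backward. After the program, the postcondition m + 1 != 5 || j != -5 must hold; in canonical form it is m != 4 || j != -5.
Before j := 3*k - 8: m != 4 || 3*k != 3
Before m := j - 7: j != 11 || 3*k != 3
Before m := 2*m - 9: j != 11 || 3*k != 3
Then branch requires m != 3 || 3*k != 3; else branch requires j + 3*m != 11 || 3*k != 3.
Before the if: ((3*k <= 2*j + 9 && 2*j <= 16) ==> (m != 3 || 3*k != 3)) && ((!(3*k <= 2*j + 9 && 2*j <= 16)) ==> (j + 3*m != 11 || 3*k != 3))
The weakest precondition is ((3*k <= 2*j + 9 && 2*j <= 16) ==> (m != 3 || 3*k != 3)) && ((!(3*k <= 2*j + 9 && 2*j <= 16)) ==> (j + 3*m != 11 || 3*k != 3)).
Check whether ((3*k <= 2*j + 9 && 2*j <= 16) ==> 3*k != 3) && ((!(3*k <= 2*j + 9 && 2*j <= 16)) ==> (j != 2 || 3*k != 3)) && m == 3 implies it.
Every state satisfying the precondition satisfies the weakest precondition: the implication holds.
Answer: valid


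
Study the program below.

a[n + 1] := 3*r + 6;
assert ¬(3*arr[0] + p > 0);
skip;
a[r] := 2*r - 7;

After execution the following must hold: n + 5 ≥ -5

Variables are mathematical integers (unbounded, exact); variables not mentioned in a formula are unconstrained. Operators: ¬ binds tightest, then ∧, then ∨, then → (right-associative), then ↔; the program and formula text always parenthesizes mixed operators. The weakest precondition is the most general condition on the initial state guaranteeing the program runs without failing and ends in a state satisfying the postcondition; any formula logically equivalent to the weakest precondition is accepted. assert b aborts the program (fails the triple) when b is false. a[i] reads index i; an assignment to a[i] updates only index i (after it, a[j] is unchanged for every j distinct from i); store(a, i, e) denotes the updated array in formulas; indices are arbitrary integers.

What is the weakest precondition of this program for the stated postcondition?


Working backward. After the program, the postcondition n + 5 ≥ -5 must hold; in canonical form it is n ≥ -10.
Before a[r] := 2*r - 7: n ≥ -10
Before skip: n ≥ -10
Before assert ¬(3*arr[0] + p > 0): (¬(3*arr[0] + p > 0)) ∧ n ≥ -10
Before a[n + 1] := 3*r + 6: (¬(3*arr[0] + p > 0)) ∧ n ≥ -10
Answer: WP = (¬(3*arr[0] + p > 0)) ∧ n ≥ -10


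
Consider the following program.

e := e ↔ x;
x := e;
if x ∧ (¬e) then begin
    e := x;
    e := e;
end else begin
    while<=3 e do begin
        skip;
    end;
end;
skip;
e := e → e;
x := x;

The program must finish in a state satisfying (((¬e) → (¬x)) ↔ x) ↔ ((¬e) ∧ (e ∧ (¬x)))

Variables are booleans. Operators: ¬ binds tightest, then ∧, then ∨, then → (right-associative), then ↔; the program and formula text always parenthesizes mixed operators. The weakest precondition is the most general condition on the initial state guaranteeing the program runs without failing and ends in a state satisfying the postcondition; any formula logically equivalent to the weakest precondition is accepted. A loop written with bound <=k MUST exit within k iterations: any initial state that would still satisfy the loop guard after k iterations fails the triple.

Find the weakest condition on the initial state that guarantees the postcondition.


Working backward. After the program, the postcondition (((¬e) → (¬x)) ↔ x) ↔ ((¬e) ∧ (e ∧ (¬x))) must hold; in canonical form it is ¬(((¬e) → (¬x)) ↔ x).
Before x := x: ¬(((¬e) → (¬x)) ↔ x)
Before e := e → e: ¬x
Before skip: ¬x
Then branch requires ¬x; else branch requires (e → ((e → ((e → ((¬e) ∧ (¬x))) ∧ ((¬e) → (¬x)))) ∧ ((¬e) → (¬x)))) ∧ ((¬e) → (¬x)).
Before the if: ((x ∧ (¬e)) → (¬x)) ∧ ((¬(x ∧ (¬e))) → ((e → ((e → ((e → ((¬e) ∧ (¬x))) ∧ ((¬e) → (¬x)))) ∧ ((¬e) → (¬x)))) ∧ ((¬e) → (¬x))))
Before x := e: e → (e → (e → (¬e)))
Before e := e ↔ x: (e ↔ x) → ((e ↔ x) → ((e ↔ x) → (¬(e ↔ x))))
Answer: WP = (e ↔ x) → ((e ↔ x) → ((e ↔ x) → (¬(e ↔ x))))


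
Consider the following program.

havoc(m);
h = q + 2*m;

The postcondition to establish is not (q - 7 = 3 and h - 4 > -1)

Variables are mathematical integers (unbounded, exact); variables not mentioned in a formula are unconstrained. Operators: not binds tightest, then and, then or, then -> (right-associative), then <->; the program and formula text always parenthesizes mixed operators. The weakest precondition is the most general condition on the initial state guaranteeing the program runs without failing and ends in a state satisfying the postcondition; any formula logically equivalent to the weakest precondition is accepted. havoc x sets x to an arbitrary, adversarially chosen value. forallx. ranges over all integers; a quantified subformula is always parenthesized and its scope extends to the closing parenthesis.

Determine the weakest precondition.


Working backward. After the program, the postcondition not (q - 7 = 3 and h - 4 > -1) must hold; in canonical form it is not (q = 10 and h > 3).
Before h := q + 2*m: not (q = 10 and 2*m + q > 3)
Before havoc m: forall m_1. (not (q = 10 and 2*m_1 + q > 3))
Answer: WP = forall m_1. (not (q = 10 and 2*m_1 + q > 3))


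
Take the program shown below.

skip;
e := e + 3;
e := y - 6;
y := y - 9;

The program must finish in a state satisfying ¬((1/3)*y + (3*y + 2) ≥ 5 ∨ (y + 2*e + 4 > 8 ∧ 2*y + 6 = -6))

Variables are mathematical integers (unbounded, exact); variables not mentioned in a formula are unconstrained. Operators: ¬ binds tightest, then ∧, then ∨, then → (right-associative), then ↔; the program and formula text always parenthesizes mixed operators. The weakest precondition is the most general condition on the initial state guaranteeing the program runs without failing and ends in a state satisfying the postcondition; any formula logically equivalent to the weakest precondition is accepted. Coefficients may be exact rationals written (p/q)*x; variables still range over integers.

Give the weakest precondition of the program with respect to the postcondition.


Working backward. After the program, the postcondition ¬((1/3)*y + (3*y + 2) ≥ 5 ∨ (y + 2*e + 4 > 8 ∧ 2*y + 6 = -6)) must hold; in canonical form it is ¬((10/3)*y ≥ 3 ∨ (2*e + y > 4 ∧ 2*y = -12)).
Before y := y - 9: ¬((10/3)*y ≥ 33 ∨ (2*e + y > 13 ∧ 2*y = 6))
Before e := y - 6: ¬((10/3)*y ≥ 33 ∨ (3*y > 25 ∧ 2*y = 6))
Before e := e + 3: ¬((10/3)*y ≥ 33 ∨ (3*y > 25 ∧ 2*y = 6))
Before skip: ¬((10/3)*y ≥ 33 ∨ (3*y > 25 ∧ 2*y = 6))
Answer: WP = ¬((10/3)*y ≥ 33 ∨ (3*y > 25 ∧ 2*y = 6))
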